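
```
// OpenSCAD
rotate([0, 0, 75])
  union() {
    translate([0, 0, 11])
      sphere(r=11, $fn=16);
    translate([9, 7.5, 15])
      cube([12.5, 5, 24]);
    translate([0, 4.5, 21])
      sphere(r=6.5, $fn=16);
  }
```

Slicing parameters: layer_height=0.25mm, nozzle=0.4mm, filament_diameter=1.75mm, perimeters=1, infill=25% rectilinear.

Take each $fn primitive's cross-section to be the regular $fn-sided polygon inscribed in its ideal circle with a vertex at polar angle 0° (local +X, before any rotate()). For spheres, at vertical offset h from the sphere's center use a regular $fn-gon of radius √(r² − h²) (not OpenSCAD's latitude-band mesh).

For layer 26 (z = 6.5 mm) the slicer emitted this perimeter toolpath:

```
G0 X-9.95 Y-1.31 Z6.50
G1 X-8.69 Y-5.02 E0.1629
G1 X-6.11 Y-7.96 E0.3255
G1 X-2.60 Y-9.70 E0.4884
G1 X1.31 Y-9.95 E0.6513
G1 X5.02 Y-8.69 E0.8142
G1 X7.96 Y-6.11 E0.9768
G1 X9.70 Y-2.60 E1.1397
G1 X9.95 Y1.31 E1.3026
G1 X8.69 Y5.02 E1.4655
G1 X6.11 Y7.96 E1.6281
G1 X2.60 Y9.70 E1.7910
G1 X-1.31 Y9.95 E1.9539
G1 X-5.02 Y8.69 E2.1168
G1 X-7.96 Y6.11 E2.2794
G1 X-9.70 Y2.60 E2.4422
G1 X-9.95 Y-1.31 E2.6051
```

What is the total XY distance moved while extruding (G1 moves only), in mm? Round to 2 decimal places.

Sum the Euclidean lengths of each G1 segment: total = 62.66 mm.

62.66 mm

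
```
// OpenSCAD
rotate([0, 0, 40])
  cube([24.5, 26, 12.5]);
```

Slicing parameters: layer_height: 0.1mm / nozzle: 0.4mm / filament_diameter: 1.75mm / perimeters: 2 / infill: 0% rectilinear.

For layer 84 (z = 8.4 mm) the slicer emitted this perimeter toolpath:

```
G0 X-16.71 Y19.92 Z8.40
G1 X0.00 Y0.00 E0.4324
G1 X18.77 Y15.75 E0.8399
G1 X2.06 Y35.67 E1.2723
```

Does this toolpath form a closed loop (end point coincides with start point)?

no

Start point (G0): (-16.71, 19.92). End point (last G1): the path does not return to the start — open.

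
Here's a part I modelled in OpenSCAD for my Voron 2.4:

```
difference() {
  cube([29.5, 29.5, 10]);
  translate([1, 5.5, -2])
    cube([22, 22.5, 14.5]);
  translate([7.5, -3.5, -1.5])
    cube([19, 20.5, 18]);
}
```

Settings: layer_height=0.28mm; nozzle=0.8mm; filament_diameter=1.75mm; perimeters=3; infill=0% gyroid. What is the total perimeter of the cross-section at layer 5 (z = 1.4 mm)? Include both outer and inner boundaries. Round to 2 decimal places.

187.00 mm

At z = 1.4 mm: the cube (footprint 29.5×29.5) is included at this height (perimeter 118.00 mm); the 22×22.5 cube at (1, 5.5) contributes its full rectangle (perimeter 89.00 mm); the cube at (7.5, -3.5) is present — its section is the full 19×20.5 rectangle (perimeter 79.00 mm); Taking the first minus the rest: starting from the 29.5×29.5 cube, the 22×22.5 cube at (1, 5.5) lies wholly inside it (removes its full 495.00 mm² and its 89.00 mm outline becomes a hole wall); the 19×20.5 cube at (7.5, -3.5) partially overlaps it — only the 144.75 mm² overlap (of its 389.50 mm²) is removed, clipping the outline — boundary = 187.00 mm. Overall, the cross-section is a single solid region. Total boundary length (outer) = 187.00 mm.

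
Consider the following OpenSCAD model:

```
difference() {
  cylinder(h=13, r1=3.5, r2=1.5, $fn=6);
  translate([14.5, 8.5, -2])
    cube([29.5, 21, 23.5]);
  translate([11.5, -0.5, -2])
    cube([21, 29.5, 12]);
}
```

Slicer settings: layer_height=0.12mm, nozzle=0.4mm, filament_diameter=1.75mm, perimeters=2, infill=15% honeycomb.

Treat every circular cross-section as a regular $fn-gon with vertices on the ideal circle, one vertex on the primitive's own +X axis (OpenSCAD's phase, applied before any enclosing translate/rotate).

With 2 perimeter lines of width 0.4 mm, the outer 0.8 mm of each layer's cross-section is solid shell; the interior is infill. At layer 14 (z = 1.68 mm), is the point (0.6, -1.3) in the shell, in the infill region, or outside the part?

infill

At z = 1.68 mm: the cone contributes a regular 6-gon of circumradius 3.242 (interpolated between r1=3.5 and r2=1.5 at t=0.129); the cube at (14.5, 8.5) (footprint 29.5×21) is included at this height; the cube at (11.5, -0.5) is present — its section is the full 21×29.5 rectangle; Subtracting the remaining from the first: starting from the cone, the 29.5×21 cube at (14.5, 8.5) misses the remaining region (no effect); the 21×29.5 cube at (11.5, -0.5) misses the remaining region (no effect) — 1 connected region. Overall, the cross-section is a single solid region. The nearest boundary edge runs (1.62, -2.81)→(-1.62, -2.81); distance from the point to it = 1.51 mm. The point is inside the cross-section and 1.51 mm from the nearest boundary — more than the 0.8 mm shell width (2 × 0.4), so it's in the infill interior.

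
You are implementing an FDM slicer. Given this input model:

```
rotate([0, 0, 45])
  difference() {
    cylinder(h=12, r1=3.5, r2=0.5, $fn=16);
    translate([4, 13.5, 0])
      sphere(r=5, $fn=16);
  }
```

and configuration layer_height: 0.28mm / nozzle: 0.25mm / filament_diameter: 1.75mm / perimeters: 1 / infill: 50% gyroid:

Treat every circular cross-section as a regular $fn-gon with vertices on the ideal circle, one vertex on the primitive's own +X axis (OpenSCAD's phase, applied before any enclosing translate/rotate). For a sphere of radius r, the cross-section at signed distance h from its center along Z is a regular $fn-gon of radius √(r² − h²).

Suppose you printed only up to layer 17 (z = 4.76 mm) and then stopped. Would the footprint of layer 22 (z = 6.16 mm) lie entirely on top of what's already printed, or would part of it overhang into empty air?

Compare the two slices. At z = 4.76: the cone contributes a regular 16-gon of circumradius 2.310 (interpolated between r1=3.5 and r2=0.5 at t=0.397) (area = (16/2)·2.310²·sin(360°/16) = 16.34 mm²); the sphere at (4, 13.5): section is a regular 16-gon, circumradius = √(r²−h²) = √(5²−4.76²) = 1.530 (area = (16/2)·1.530²·sin(360°/16) = 7.17 mm²); Subtracting the remaining from the first: starting from the cone (16.34 mm²), the r=5 sphere at (4, 13.5) misses the remaining region (no effect) — area = 16.34 mm²; (whole slice rotated 45° about Z — lengths, areas and connectivity unchanged). At z = 6.16: the cone contributes a regular 16-gon of circumradius 1.960 (interpolated between r1=3.5 and r2=0.5 at t=0.513) (area = (16/2)·1.960²·sin(360°/16) = 11.76 mm²); the sphere at (4, 13.5) is not intersected at this z (|z−center|=6.160 > r=5); Taking the first minus the rest: none of the subtracted shapes is present at this height, so the cone is unchanged — area = 11.76 mm²; (whole slice rotated 45° about Z — lengths, areas and connectivity unchanged). Checking containment: the cross-section at z = 6.16 is a subset of the cross-section at z = 4.76.

entirely on top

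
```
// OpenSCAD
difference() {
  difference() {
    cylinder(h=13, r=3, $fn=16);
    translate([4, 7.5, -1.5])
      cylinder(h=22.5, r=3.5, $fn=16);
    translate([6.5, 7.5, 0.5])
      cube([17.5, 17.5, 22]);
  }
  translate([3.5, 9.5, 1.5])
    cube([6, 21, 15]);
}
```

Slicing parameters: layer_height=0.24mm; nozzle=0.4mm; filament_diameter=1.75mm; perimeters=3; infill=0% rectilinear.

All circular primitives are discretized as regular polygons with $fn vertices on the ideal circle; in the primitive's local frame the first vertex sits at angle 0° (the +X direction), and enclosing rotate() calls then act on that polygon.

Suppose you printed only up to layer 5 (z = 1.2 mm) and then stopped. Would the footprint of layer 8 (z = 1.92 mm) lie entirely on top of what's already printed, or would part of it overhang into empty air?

entirely on top

Compare the two slices. At z = 1.2: the cylinder: section is a regular 16-gon, circumradius r=3 (area = (16/2)·3.000²·sin(360°/16) = 27.55 mm²); the cylinder at (4, 7.5): section is a regular 16-gon, circumradius r=3.5 (area = (16/2)·3.500²·sin(360°/16) = 37.50 mm²); the 17.5×17.5 cube at (6.5, 7.5) contributes its full rectangle (area 306.25 mm²); Taking the first minus the rest: starting from the r=3 cylinder (27.55 mm²), the r=3.5 cylinder at (4, 7.5) misses the remaining region (no effect); the 17.5×17.5 cube at (6.5, 7.5) misses the remaining region (no effect) — area = 27.55 mm²; the cube at (3.5, 9.5) is not intersected at this z (z outside [1.5, 16.5]); Taking the first minus the rest: none of the subtracted shapes is present at this height, so the result so far is unchanged — area = 27.55 mm². At z = 1.92: the r=3 cylinder gives a regular 16-gon of circumradius 3 (constant along its height) (area = (16/2)·3.000²·sin(360°/16) = 27.55 mm²); the r=3.5 cylinder at (4, 7.5) contributes a regular 16-gon of circumradius 3.5 (area = (16/2)·3.500²·sin(360°/16) = 37.50 mm²); the cube at (6.5, 7.5) (footprint 17.5×17.5) is included at this height (area 306.25 mm²); After the difference (first − rest): starting from the r=3 cylinder (27.55 mm²), the r=3.5 cylinder at (4, 7.5) misses the remaining region (no effect); the 17.5×17.5 cube at (6.5, 7.5) misses the remaining region (no effect) — area = 27.55 mm²; the cube at (3.5, 9.5) is present — its section is the full 6×21 rectangle (area 126.00 mm²); After the difference (first − rest): starting from the result so far (27.55 mm²), the 6×21 cube at (3.5, 9.5) misses the remaining region (no effect) — area = 27.55 mm². Checking containment: the cross-section at z = 1.92 is a subset of the cross-section at z = 1.2.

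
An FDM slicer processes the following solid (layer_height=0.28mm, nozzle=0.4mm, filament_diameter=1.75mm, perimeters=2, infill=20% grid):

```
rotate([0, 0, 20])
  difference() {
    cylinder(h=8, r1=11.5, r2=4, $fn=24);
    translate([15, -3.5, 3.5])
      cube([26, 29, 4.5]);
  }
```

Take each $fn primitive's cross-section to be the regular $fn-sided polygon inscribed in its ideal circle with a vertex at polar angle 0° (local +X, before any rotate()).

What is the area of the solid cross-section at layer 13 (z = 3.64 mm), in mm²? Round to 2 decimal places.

203.14 mm²

At z = 3.64 mm: the cone: at t=0.455 of its height the radius interpolates to r₁+(r₂−r₁)t = 8.088, giving a regular 24-gon of that circumradius (area = (24/2)·8.088²·sin(360°/24) = 203.14 mm²); the 26×29 cube at (15, -3.5) contributes its full rectangle (area 754.00 mm²); Taking the first minus the rest: starting from the cone (203.14 mm²), the 26×29 cube at (15, -3.5) misses the remaining region (no effect) — area = 203.14 mm²; (rotated 20° about Z; rotation is an isometry so areas/perimeters/island counts are preserved). Overall, the cross-section is a single solid region. Net area = 203.14 mm².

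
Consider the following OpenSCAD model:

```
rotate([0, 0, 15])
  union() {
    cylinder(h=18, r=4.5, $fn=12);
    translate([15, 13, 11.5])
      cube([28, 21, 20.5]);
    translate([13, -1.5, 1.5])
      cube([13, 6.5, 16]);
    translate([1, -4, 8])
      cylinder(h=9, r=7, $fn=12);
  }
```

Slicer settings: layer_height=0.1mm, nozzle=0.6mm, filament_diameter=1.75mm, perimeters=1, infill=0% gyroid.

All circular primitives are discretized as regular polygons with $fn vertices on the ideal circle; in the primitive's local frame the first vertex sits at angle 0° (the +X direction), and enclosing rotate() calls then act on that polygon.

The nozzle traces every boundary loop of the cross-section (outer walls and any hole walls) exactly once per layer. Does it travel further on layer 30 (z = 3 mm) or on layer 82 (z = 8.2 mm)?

layer 82 (z = 8.2 mm)

Layer 30 (z = 3): the r=4.5 cylinder contributes a regular 12-gon of circumradius 4.5 (perimeter = 2·12·4.500·sin(180°/12) = 27.95 mm); the cube at (15, 13) does not reach this height (z outside [11.5, 32]); the cube at (13, -1.5) is present — its section is the full 13×6.5 rectangle (perimeter 39.00 mm); the cylinder at (1, -4) is not intersected at this z (z outside [8, 17]); Merging all regions: the 2 present regions are separate (no shared area or edge), so areas and boundary lengths simply add and each stays a separate island — boundary = 66.95 mm; (rotated 15° about Z; rotation is an isometry so areas/perimeters/island counts are preserved). So its perimeter = 66.95 mm. Layer 82 (z = 8.2): the r=4.5 cylinder gives a regular 12-gon of circumradius 4.5 (constant along its height) (perimeter = 2·12·4.500·sin(180°/12) = 27.95 mm); the cube at (15, 13) is not intersected at this z (z outside [11.5, 32]); the 13×6.5 cube at (13, -1.5) contributes its full rectangle (perimeter 39.00 mm); the cylinder at (1, -4): section is a regular 12-gon, circumradius r=7 (perimeter = 2·12·7.000·sin(180°/12) = 43.48 mm); Merging all regions: the regions partially overlap (shared area 49.60 mm²), so the edge portions inside another operand are dropped and the merged outline is re-measured after clipping — boundary = 84.64 mm; (whole slice rotated 15° about Z — lengths, areas and connectivity unchanged). So its perimeter = 84.64 mm. Layer 82 is larger (84.64 vs 66.95 mm).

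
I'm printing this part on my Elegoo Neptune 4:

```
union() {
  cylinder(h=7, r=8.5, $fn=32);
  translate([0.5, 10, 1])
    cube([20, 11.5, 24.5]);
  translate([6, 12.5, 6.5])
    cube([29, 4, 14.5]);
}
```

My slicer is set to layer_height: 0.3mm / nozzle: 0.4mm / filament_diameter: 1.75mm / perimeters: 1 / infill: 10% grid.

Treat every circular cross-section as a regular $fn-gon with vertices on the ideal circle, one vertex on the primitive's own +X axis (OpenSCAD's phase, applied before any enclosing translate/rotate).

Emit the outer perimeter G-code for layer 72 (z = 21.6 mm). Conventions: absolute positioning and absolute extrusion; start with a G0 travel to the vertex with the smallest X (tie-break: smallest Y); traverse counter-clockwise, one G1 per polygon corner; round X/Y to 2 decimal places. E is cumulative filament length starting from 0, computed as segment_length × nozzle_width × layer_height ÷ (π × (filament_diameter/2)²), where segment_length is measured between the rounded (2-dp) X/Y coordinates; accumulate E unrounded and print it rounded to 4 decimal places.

G0 X0.50 Y10.00 Z21.60
G1 X20.50 Y10.00 E0.9978
G1 X20.50 Y21.50 E1.5715
G1 X0.50 Y21.50 E2.5693
G1 X0.50 Y10.00 E3.1431

At z = 21.6 mm: the cylinder is absent (z outside [0, 7]); the cube at (0.5, 10) is present — its section is the full 20×11.5 rectangle; the cube at (6, 12.5) is absent (z outside [6.5, 21]); Merging all regions: only the 20×11.5 cube at (0.5, 10) is present, so the union is just that shape — 1 connected region. The outline is a single polygon with 4 vertices. Extrusion per mm of travel: 0.4 × 0.3 / (π × 0.875²) = 0.049890. Accumulating E over each segment gives final E = 3.1431.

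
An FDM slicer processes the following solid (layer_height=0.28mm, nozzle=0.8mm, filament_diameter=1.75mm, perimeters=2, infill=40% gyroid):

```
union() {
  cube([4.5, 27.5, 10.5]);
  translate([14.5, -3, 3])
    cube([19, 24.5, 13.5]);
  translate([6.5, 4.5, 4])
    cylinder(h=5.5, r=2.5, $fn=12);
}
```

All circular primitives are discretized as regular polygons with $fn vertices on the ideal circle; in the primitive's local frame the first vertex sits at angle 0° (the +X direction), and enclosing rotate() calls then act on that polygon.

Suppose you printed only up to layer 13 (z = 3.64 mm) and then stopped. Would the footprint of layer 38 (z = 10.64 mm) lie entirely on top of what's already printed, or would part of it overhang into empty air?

Compare the two slices. At z = 3.64: the cube is present — its section is the full 4.5×27.5 rectangle (area 123.75 mm²); the cube at (14.5, -3) is present — its section is the full 19×24.5 rectangle (area 465.50 mm²); the cylinder at (6.5, 4.5) is absent (z outside [4, 9.5]); Taking the union: the 2 present regions are separate (no shared area or edge), so areas and boundary lengths simply add and each stays a separate island — area = 589.25 mm². At z = 10.64: the cube is absent (z outside [0, 10.5]); the 19×24.5 cube at (14.5, -3) contributes its full rectangle (area 465.50 mm²); the cylinder at (6.5, 4.5) is not intersected at this z (z outside [4, 9.5]); Taking the union: only the 19×24.5 cube at (14.5, -3) is present, so the union is just that shape — area = 465.50 mm². Checking containment: the cross-section at z = 10.64 is a subset of the cross-section at z = 3.64.

entirely on top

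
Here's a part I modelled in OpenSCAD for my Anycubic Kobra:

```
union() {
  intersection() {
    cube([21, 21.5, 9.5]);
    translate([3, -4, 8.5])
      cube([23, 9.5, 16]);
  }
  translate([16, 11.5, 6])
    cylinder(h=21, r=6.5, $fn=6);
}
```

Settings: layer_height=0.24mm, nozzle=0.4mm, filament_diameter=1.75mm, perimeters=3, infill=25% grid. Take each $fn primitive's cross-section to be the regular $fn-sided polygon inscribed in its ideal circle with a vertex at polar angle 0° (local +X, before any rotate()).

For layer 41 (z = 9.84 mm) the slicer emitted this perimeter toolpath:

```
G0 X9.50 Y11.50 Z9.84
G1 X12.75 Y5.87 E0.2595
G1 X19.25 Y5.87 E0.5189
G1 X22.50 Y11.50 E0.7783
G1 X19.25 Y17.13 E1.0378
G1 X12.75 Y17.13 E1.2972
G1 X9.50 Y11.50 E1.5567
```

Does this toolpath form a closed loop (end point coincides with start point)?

yes

Start point (G0): (9.50, 11.50). End point (last G1): the path returns to the start — closed.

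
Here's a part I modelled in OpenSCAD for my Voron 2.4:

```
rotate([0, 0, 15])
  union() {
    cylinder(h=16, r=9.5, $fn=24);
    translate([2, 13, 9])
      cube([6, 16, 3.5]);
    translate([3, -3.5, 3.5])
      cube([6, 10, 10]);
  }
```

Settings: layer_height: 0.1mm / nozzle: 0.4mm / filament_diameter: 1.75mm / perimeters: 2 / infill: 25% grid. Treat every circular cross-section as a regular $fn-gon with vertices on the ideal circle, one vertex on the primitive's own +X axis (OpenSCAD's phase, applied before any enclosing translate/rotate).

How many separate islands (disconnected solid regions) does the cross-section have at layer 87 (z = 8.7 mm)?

1

At z = 8.7 mm: the cylinder: section is a regular 24-gon, circumradius r=9.5; the cube at (2, 13) does not reach this height (z outside [9, 12.5]); the cube at (3, -3.5) (footprint 6×10) is included at this height; Taking the union: the regions partially overlap (shared area 56.67 mm²), so overlapping operands fuse into one piece — 1 connected region; (rotated 15° about Z; rotation is an isometry so areas/perimeters/island counts are preserved). Overall, the cross-section is a single solid region. Island count = 1.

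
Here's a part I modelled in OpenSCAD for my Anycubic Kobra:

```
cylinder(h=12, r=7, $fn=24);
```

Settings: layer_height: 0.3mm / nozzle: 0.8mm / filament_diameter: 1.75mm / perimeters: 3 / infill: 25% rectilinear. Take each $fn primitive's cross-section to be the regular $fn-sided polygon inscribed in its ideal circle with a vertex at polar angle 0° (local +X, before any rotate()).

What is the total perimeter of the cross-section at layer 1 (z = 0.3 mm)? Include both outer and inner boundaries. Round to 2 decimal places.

43.86 mm

At z = 0.3 mm: the r=7 cylinder contributes a regular 24-gon of circumradius 7 (perimeter = 2·24·7.000·sin(180°/24) = 43.86 mm). Overall, the cross-section is a single solid region. Total boundary length (outer) = 43.86 mm.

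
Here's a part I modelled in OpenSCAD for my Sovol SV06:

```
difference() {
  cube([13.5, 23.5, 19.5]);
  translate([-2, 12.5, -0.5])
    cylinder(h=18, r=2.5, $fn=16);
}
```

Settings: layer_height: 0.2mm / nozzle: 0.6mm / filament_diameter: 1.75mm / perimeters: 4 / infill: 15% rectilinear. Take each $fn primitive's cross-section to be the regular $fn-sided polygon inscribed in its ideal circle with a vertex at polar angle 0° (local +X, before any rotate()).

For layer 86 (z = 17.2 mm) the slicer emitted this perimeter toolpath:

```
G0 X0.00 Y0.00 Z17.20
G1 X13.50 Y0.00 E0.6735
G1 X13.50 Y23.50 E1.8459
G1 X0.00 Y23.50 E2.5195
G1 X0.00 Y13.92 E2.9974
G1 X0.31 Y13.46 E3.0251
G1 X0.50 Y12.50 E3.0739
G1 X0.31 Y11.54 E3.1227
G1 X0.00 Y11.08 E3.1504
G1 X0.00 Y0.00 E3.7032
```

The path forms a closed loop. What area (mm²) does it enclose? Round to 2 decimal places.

Apply the shoelace formula to the sequence of (X, Y) vertices; enclosed area = 316.33 mm².

316.33 mm²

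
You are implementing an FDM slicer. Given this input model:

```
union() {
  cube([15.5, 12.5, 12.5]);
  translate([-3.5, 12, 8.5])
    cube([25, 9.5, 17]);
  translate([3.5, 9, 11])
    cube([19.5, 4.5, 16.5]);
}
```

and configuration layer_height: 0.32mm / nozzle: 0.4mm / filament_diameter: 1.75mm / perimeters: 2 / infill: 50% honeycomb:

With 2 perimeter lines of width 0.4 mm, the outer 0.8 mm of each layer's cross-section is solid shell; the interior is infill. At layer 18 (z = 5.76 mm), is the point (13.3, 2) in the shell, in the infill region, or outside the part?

infill

At z = 5.76 mm: the cube (footprint 15.5×12.5) is included at this height; the cube at (-3.5, 12) does not reach this height (z outside [8.5, 25.5]); the cube at (3.5, 9) is absent (z outside [11, 27.5]); Taking the union: only the 15.5×12.5 cube is present, so the union is just that shape — 1 connected region. Overall, the cross-section is a single solid region. The nearest boundary edge runs (0.00, 0.00)→(15.50, 0.00); distance from the point to it = 2.00 mm. The point is inside the cross-section and 2.00 mm from the nearest boundary — more than the 0.8 mm shell width (2 × 0.4), so it's in the infill interior.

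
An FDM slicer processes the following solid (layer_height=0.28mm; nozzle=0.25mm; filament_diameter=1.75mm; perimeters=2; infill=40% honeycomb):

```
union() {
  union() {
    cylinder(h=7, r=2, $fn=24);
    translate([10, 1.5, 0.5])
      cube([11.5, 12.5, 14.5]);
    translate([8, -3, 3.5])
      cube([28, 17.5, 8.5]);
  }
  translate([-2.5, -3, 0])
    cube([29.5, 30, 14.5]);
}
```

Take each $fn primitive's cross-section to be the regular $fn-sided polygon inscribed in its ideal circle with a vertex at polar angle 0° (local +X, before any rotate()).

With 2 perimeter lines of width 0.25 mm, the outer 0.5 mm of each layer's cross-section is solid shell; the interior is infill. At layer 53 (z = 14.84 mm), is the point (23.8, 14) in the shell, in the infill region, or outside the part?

outside

At z = 14.84 mm: the cylinder does not reach this height (z outside [0, 7]); the cube at (10, 1.5) (footprint 11.5×12.5) is included at this height; the cube at (8, -3) is absent (z outside [3.5, 12]); Merging all regions: only the 11.5×12.5 cube at (10, 1.5) is present, so the union is just that shape — 1 connected region; the cube at (-2.5, -3) is not intersected at this z (z outside [0, 14.5]); Merging all regions: only the result so far is present, so the union is just that shape — 1 connected region. Overall, the cross-section is a single solid region. The nearest boundary edge runs (21.50, 1.50)→(21.50, 14.00); distance from the point to it = 2.30 mm. The point is not inside any of the regions above, so it lies outside the cross-section (2.30 mm from the nearest boundary).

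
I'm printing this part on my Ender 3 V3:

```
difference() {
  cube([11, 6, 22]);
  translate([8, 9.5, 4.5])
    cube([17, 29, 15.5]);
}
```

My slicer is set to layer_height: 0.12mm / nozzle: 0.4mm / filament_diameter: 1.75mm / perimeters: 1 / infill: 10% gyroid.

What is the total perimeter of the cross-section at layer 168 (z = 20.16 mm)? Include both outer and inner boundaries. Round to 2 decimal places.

34.00 mm

At z = 20.16 mm: the 11×6 cube contributes its full rectangle (perimeter 34.00 mm); the cube at (8, 9.5) is not intersected at this z (z outside [4.5, 20]); After the difference (first − rest): none of the subtracted shapes is present at this height, so the 11×6 cube is unchanged — boundary = 34.00 mm. Overall, the cross-section is a single solid region. Total boundary length (outer) = 34.00 mm.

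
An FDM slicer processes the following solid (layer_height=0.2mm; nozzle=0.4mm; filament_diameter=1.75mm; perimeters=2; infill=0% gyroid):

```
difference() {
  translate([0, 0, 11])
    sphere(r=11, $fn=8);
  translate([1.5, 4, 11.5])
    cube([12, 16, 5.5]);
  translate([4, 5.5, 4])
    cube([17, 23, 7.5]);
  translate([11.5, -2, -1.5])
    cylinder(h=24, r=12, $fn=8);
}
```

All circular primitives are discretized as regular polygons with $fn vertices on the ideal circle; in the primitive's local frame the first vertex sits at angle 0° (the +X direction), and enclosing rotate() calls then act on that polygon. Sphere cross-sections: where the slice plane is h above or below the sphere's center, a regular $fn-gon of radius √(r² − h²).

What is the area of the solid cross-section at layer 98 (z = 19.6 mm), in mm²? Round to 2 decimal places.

At z = 19.6 mm: the sphere: section is a regular 8-gon, circumradius = √(r²−h²) = √(11²−8.6²) = 6.859 (area = (8/2)·6.859²·sin(360°/8) = 133.05 mm²); the cube at (1.5, 4) does not reach this height (z outside [11.5, 17]); the cube at (4, 5.5) is not intersected at this z (z outside [4, 11.5]); the r=12 cylinder at (11.5, -2) contributes a regular 8-gon of circumradius 12 (area = (8/2)·12.000²·sin(360°/8) = 407.29 mm²); After the difference (first − rest): starting from the r=11 sphere (133.05 mm²), the r=12 cylinder at (11.5, -2) partially overlaps it — only the 54.42 mm² overlap (of its 407.29 mm²) is removed, clipping the outline — area = 78.63 mm². Overall, the cross-section is a single solid region. Net area = 78.63 mm².

78.63 mm²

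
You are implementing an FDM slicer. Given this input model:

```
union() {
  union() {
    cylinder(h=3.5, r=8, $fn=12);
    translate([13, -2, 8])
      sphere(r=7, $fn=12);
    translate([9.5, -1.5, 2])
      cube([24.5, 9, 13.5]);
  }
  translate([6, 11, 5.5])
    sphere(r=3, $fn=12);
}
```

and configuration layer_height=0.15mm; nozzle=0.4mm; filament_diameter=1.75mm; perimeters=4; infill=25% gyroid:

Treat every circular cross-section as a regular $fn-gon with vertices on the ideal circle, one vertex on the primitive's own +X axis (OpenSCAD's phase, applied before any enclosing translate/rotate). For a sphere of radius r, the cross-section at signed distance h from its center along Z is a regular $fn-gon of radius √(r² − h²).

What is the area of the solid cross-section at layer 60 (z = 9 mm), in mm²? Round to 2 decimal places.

311.07 mm²

At z = 9 mm: the cylinder is not intersected at this z (z outside [0, 3.5]); the r=7 sphere at (13, -2) slices to a regular 12-gon of circumradius 6.928 (√(r²−h²) with h=1 from center) (area = (12/2)·6.928²·sin(360°/12) = 144.00 mm²); the cube at (9.5, -1.5) is present — its section is the full 24.5×9 rectangle (area 220.50 mm²); Merging all regions: the regions partially overlap — summed areas 364.50 mm² minus the doubly-counted overlap 53.43 mm² gives 311.07 mm² — area = 311.07 mm²; the sphere at (6, 11) is absent (|z−center|=3.500 > r=3); Taking the union: only the result so far is present, so the union is just that shape — area = 311.07 mm². Overall, the cross-section is a single solid region. Net area = 311.07 mm².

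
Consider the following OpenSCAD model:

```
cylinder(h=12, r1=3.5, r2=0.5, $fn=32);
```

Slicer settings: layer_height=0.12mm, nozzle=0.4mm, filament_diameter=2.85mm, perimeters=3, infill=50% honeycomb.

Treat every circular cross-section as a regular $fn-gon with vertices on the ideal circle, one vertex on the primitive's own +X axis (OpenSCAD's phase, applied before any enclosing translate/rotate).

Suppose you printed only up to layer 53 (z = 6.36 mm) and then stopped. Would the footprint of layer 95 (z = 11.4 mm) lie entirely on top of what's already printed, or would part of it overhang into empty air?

Compare the two slices. At z = 6.36: the cone (r1=3.5→r2=0.5) has section circumradius 1.910 here — a regular 32-gon (area = (32/2)·1.910²·sin(360°/32) = 11.39 mm²). At z = 11.4: the cone contributes a regular 32-gon of circumradius 0.650 (interpolated between r1=3.5 and r2=0.5 at t=0.950) (area = (32/2)·0.650²·sin(360°/32) = 1.32 mm²). Checking containment: the cross-section at z = 11.4 is a subset of the cross-section at z = 6.36.

entirely on top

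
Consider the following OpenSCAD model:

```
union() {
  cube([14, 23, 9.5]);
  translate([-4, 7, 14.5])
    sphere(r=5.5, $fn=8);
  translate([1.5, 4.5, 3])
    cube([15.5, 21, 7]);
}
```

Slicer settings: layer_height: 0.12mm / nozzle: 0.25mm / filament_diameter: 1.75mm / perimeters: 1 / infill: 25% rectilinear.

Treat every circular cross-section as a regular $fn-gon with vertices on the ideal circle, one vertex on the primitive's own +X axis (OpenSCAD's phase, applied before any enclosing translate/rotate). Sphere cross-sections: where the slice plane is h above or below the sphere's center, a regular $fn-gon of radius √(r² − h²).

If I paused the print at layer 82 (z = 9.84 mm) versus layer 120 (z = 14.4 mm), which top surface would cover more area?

layer 82 (z = 9.84 mm)

Layer 82 (z = 9.84): the cube does not reach this height (z outside [0, 9.5]); the r=5.5 sphere at (-4, 7) contributes a regular 8-gon of circumradius √(5.5²−4.66²) = 2.921 (area = (8/2)·2.921²·sin(360°/8) = 24.14 mm²); the 15.5×21 cube at (1.5, 4.5) contributes its full rectangle (area 325.50 mm²); Merging all regions: the 2 present regions are separate (no shared area or edge), so areas and boundary lengths simply add and each stays a separate island — area = 349.64 mm². So its area = 349.64 mm². Layer 120 (z = 14.4): the cube is not intersected at this z (z outside [0, 9.5]); the sphere at (-4, 7): section is a regular 8-gon, circumradius = √(r²−h²) = √(5.5²−0.1²) = 5.499 (area = (8/2)·5.499²·sin(360°/8) = 85.53 mm²); the cube at (1.5, 4.5) does not reach this height (z outside [3, 10]); Merging all regions: only the r=5.5 sphere at (-4, 7) is present, so the union is just that shape — area = 85.53 mm². So its area = 85.53 mm². Layer 82 is larger (349.64 vs 85.53 mm²).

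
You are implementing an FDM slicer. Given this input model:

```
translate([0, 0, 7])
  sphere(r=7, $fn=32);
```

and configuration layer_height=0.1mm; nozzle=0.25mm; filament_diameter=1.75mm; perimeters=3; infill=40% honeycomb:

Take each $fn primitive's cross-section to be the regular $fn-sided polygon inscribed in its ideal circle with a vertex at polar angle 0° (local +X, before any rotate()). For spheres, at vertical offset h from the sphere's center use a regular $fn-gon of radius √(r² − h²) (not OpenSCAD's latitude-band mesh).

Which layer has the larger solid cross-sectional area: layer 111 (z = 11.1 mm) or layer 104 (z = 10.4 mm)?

layer 104 (z = 10.4 mm)

Layer 111 (z = 11.1): the sphere: section is a regular 32-gon, circumradius = √(r²−h²) = √(7²−4.1²) = 5.674 (area = (32/2)·5.674²·sin(360°/32) = 100.48 mm²). So its area = 100.48 mm². Layer 104 (z = 10.4): the r=7 sphere contributes a regular 32-gon of circumradius √(7²−3.4²) = 6.119 (area = (32/2)·6.119²·sin(360°/32) = 116.87 mm²). So its area = 116.87 mm². Layer 104 is larger (116.87 vs 100.48 mm²).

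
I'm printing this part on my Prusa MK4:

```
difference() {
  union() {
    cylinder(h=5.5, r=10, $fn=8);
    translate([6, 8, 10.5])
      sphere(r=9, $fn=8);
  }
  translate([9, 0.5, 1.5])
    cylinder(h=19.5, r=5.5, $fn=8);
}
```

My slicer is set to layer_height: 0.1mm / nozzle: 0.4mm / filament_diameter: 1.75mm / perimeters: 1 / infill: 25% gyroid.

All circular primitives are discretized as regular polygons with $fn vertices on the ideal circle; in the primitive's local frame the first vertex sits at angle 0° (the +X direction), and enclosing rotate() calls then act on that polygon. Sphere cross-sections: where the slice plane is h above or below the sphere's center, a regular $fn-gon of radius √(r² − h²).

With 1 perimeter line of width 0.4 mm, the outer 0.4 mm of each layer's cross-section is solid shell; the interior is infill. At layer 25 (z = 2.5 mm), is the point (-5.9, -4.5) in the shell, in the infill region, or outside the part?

infill

At z = 2.5 mm: the r=10 cylinder gives a regular 8-gon of circumradius 10 (constant along its height); the r=9 sphere at (6, 8) slices to a regular 8-gon of circumradius 4.123 (√(r²−h²) with h=8 from center); Combining (union): the regions partially overlap (shared area 18.04 mm²), so overlapping operands fuse into one piece — 1 connected region; the r=5.5 cylinder at (9, 0.5) gives a regular 8-gon of circumradius 5.5 (constant along its height); Subtracting the remaining from the first: starting from that combined region, the r=5.5 cylinder at (9, 0.5) partially overlaps it — only the 42.80 mm² overlap (of its 85.56 mm²) is removed, clipping the outline — 1 connected region. Overall, the cross-section is a single solid region. The nearest boundary edge runs (-7.07, -7.07)→(-10.00, 0.00); distance from the point to it = 2.07 mm. The point is inside the cross-section and 2.07 mm from the nearest boundary — more than the 0.4 mm shell width (1 × 0.4), so it's in the infill interior.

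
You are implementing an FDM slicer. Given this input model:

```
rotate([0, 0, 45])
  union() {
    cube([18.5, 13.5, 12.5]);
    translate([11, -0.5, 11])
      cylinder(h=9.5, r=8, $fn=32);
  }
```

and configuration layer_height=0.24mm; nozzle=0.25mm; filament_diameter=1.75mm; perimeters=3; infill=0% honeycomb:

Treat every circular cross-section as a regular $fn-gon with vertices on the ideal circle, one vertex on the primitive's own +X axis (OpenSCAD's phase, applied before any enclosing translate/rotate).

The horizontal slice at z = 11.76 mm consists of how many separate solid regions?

1

At z = 11.76 mm: the 18.5×13.5 cube contributes its full rectangle; the r=8 cylinder at (11, -0.5) gives a regular 32-gon of circumradius 8 (constant along its height); Merging all regions: the regions partially overlap (shared area 91.29 mm²), so overlapping operands fuse into one piece — 1 connected region; (rotated 45° about Z; rotation is an isometry so areas/perimeters/island counts are preserved). The result has 1 disconnected region.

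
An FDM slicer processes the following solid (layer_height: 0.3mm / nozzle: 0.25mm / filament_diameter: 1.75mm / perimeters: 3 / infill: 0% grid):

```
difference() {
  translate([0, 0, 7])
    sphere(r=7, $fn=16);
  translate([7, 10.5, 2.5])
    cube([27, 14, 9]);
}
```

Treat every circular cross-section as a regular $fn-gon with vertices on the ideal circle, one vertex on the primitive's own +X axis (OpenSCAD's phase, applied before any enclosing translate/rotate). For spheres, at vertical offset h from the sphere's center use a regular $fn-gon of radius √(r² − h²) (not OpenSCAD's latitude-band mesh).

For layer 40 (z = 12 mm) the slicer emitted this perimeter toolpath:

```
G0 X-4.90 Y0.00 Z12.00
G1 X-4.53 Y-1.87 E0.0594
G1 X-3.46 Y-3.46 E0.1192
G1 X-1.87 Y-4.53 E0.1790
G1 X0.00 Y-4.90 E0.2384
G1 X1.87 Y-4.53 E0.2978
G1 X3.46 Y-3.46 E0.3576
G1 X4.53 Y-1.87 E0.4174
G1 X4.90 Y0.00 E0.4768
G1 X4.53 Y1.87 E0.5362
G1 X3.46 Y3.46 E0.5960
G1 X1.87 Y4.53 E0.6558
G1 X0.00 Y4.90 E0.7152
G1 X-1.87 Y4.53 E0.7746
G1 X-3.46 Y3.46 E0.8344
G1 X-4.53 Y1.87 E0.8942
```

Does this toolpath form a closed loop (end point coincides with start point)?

Start point (G0): (-4.90, 0.00). End point (last G1): the path does not return to the start — open.

no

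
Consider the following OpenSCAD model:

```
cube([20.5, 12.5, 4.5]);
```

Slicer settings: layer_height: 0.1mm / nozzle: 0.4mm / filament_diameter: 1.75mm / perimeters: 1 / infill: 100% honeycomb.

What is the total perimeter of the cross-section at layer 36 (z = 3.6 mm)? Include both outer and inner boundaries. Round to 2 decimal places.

At z = 3.6 mm: the cube (footprint 20.5×12.5) is included at this height (perimeter 66.00 mm). Overall, the cross-section is a single solid region. Total boundary length (outer) = 66.00 mm.

66.00 mm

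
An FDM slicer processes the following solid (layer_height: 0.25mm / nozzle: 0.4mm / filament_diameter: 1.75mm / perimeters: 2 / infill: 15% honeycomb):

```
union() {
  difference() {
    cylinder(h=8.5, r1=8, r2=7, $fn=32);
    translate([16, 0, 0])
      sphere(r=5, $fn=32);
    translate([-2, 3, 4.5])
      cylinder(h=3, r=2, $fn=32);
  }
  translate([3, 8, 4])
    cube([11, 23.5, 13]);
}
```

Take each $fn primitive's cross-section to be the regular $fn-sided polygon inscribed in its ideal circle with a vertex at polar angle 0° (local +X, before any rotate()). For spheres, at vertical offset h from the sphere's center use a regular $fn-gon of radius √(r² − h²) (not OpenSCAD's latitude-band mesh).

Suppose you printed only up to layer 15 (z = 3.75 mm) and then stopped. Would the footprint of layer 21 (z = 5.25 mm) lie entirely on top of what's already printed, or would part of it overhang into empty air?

part overhangs

Compare the two slices. At z = 3.75: the cone (r1=8→r2=7) has section circumradius 7.559 here — a regular 32-gon (area = (32/2)·7.559²·sin(360°/32) = 178.35 mm²); the r=5 sphere at (16, 0) contributes a regular 32-gon of circumradius √(5²−3.75²) = 3.307 (area = (32/2)·3.307²·sin(360°/32) = 34.14 mm²); the cylinder at (-2, 3) is absent (z outside [4.5, 7.5]); Taking the first minus the rest: starting from the cone (178.35 mm²), the r=5 sphere at (16, 0) misses the remaining region (no effect) — area = 178.35 mm²; the cube at (3, 8) is not intersected at this z (z outside [4, 17]); Taking the union: only that combined region is present, so the union is just that shape — area = 178.35 mm². At z = 5.25: the cone contributes a regular 32-gon of circumradius 7.382 (interpolated between r1=8 and r2=7 at t=0.618) (area = (32/2)·7.382²·sin(360°/32) = 170.12 mm²); the sphere at (16, 0) does not reach this height (|z−center|=5.250 > r=5); the r=2 cylinder at (-2, 3) contributes a regular 32-gon of circumradius 2 (area = (32/2)·2.000²·sin(360°/32) = 12.49 mm²); Subtracting the remaining from the first: starting from the cone (170.12 mm²), the r=2 cylinder at (-2, 3) lies wholly inside it (removes its full 12.49 mm² and its 12.55 mm outline becomes a hole wall) — area = 157.63 mm²; the 11×23.5 cube at (3, 8) contributes its full rectangle (area 258.50 mm²); Taking the union: the 2 present regions are separate (no shared area or edge), so areas and boundary lengths simply add and each stays a separate island — area = 416.13 mm². Checking containment: at z = 5.25 the cross-section extends beyond the z = 3.75 cross-section by about 258.50 mm².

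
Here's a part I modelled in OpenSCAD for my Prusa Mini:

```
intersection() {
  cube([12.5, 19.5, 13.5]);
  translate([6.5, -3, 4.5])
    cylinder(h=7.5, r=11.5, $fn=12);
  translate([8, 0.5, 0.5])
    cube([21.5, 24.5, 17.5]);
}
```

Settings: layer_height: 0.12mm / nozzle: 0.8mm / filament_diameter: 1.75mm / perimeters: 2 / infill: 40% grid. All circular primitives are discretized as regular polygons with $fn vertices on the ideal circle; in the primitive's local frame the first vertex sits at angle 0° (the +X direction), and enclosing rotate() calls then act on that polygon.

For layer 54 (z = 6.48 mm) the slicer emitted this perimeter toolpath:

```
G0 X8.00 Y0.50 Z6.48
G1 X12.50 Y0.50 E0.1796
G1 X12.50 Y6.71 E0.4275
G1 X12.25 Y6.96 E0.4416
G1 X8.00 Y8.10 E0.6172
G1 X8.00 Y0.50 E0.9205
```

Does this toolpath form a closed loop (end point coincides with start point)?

Start point (G0): (8.00, 0.50). End point (last G1): the path returns to the start — closed.

yes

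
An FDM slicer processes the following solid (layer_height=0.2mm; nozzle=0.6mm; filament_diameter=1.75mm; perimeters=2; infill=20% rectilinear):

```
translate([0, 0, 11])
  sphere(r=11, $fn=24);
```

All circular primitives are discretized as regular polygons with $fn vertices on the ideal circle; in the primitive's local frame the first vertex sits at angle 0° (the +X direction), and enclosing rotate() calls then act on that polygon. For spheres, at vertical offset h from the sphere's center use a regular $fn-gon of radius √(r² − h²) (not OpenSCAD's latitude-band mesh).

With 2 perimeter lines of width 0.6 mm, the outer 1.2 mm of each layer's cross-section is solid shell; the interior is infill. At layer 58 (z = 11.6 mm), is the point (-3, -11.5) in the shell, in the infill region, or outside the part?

At z = 11.6 mm: the sphere: section is a regular 24-gon, circumradius = √(r²−h²) = √(11²−0.6²) = 10.984. Overall, the cross-section is a single solid region. The nearest boundary edge runs (-5.49, -9.51)→(-2.84, -10.61); distance from the point to it = 0.90 mm. The point is not inside any of the regions above, so it lies outside the cross-section (0.90 mm from the nearest boundary).

outside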